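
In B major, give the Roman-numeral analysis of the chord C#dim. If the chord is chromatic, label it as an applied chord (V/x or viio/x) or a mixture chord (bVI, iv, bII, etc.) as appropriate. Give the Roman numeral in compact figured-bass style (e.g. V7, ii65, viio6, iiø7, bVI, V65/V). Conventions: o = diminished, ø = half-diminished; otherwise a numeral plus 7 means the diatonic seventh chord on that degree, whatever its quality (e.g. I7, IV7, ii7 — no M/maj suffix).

iio

Stacked in thirds the chord is C#-E-G: a diminished triad on C#.
C# is the second degree of B major. This is the diminished supertonic triad, borrowed from the parallel minor.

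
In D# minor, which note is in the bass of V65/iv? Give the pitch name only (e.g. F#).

F##

The applied chord V65/iv is rooted on D#: D#-F##-A#-C#.
The figure 65 means first inversion — the third is in the bass.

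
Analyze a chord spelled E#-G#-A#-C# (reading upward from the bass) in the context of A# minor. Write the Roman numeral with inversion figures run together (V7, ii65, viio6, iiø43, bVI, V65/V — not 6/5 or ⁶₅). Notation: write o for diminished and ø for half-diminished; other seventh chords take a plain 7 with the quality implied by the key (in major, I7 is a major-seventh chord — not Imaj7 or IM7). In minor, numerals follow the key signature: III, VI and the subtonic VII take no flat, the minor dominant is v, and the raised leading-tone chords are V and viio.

The pitches A#-C#-E#-G# form a minor seventh chord rooted on A#.
A# is scale degree 1 in A# minor, and a minor seventh chord on that degree is written i7.
With E# in the bass the chord is in second inversion, so the figured bass is 43.

i43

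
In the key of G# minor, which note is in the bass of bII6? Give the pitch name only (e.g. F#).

bII in G# minor has root A; the chord is A-C#-E.
The figure 6 means first inversion — the third is in the bass.

C#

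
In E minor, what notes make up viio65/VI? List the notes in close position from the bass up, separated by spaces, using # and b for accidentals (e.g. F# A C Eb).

viio65/VI is a secondary leading-tone chord. The target VI is C in E minor; the applied chord is rooted a semitone below, on B.
Building a fully diminished seventh chord on B gives B-D-F-Ab.
With the 65 figure the chord is in first inversion; from the bass D upward in close position it reads D-F-Ab-B.

D F Ab B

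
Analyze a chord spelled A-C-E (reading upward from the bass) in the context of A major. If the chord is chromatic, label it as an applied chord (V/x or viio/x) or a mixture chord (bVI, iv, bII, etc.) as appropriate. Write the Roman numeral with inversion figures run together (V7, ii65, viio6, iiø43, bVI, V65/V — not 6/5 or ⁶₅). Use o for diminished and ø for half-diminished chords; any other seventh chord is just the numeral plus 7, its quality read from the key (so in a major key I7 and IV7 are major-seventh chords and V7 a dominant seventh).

The pitches A-C-E form a minor triad rooted on A.
A is the first degree of A major. This is the minor tonic, borrowed from the parallel minor.

i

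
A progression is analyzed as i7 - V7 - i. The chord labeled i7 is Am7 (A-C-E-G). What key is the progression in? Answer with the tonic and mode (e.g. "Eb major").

i7 is given as A-C-E-G — a minor seventh chord with root A.
If A is scale degree 1 and the mode makes that degree carry a minor seventh chord, the tonic is A and the mode is minor.

A minor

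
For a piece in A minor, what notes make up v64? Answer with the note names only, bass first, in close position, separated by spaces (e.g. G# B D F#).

B E G

In A minor, the fifth degree is E, and the diatonic chord built there is a minor triad.
Stacking thirds from E gives E-G-B.
The figured bass 64 indicates second inversion, placing the fifth (B) in the bass: B-E-G.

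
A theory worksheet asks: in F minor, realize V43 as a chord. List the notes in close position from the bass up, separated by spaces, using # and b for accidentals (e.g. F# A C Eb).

G Bb C E

In F minor, scale degree 5 is C. The dominant is major (leading tone raised), so V is a dominant seventh chord.
That chord is spelled C-E-G-Bb.
The figured bass 43 indicates second inversion, placing the fifth (G) in the bass: G-Bb-C-E.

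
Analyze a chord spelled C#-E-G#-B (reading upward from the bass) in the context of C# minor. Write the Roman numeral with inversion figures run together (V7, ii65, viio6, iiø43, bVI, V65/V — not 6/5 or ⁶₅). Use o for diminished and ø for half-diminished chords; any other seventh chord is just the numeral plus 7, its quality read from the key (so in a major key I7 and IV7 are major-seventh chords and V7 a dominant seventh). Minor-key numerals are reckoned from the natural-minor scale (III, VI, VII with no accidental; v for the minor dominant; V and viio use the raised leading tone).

i7

Stacked in thirds the chord is C#-E-G#-B: a minor seventh chord on C#.
In C# minor, C# is the tonic; the diatonic minor seventh chord there is i7.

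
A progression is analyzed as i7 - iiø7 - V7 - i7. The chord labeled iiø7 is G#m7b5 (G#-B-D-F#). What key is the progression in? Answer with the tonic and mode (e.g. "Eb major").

F# minor

iiø7 is given as G#-B-D-F# — a half-diminished seventh chord with root G#.
iiø7 on G# implies G# is the supertonic; that puts the tonic at F#, and the lowercase numeral fits minor mode.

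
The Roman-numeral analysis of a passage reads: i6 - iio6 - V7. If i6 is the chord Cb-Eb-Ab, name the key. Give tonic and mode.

Ab minor

The chord Abm/Cb is a minor triad rooted on Ab; its label is i6.
If Ab is scale degree 1 and the mode makes that degree carry a minor triad, the tonic is Ab and the mode is minor.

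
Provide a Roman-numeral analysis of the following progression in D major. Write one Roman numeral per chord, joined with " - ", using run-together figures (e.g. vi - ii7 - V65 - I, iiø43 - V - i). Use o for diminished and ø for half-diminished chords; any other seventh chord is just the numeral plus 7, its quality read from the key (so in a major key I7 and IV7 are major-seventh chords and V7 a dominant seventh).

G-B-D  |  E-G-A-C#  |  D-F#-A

G-B-D has root G, degree 4 in D major, so IV.
E-G-A-C#: root A is the dominant; dominant seventh chord there is V43.
D-F#-A has root D, degree 1 in D major, so I.

IV - V43 - I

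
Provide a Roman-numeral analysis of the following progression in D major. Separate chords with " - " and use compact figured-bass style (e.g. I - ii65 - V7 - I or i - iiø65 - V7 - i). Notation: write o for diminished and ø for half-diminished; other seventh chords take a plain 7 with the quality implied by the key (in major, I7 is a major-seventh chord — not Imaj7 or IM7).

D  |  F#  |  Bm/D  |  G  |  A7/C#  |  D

I - V/vi - vi6 - IV - V65 - I

D has root D, degree 1 in D major, so I.
F#: a major triad on F#, the applied dominant of vi → V/vi.
Bm/D: root B is the submediant; minor triad there is vi6.
G: major triad on G = scale degree 4 → IV.
A7/C#: dominant seventh chord on A = scale degree 5 → V65.
D has root D, degree 1 in D major, so I.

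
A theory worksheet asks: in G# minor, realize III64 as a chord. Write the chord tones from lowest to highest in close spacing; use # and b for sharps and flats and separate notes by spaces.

F# B D#

The numeral's case and figure indicate a major triad. In G# minor its root, the third degree, is B.
That chord is spelled B-D#-F#.
The figured bass 64 indicates second inversion, placing the fifth (F#) in the bass: F#-B-D#.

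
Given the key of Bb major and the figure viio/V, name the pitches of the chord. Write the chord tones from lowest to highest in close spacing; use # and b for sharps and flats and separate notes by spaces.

E G Bb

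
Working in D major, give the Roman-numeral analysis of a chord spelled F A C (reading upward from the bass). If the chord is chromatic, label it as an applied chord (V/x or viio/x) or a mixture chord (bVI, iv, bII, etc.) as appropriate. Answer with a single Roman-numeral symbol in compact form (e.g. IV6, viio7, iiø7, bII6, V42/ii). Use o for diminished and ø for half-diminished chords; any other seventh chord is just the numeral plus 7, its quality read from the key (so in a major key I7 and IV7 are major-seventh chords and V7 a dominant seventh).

Stacked in thirds the chord is F-A-C: a major triad on F.
F is the lowered third degree of D major (diatonic 3 would be F#). This is a major triad on the lowered third degree, borrowed from the parallel minor.

bIII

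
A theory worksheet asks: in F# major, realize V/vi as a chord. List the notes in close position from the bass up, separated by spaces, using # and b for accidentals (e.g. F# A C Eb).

The slash means an applied dominant: we want the dominant of vi. In F# major, vi is D# minor, and its dominant is built on A#.
Building a major triad on A# gives A#-C##-E#.

A# C## E#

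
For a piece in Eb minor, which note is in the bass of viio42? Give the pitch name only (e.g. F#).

Cb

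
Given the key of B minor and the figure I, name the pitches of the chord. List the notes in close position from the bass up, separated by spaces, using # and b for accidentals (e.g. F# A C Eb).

Scale degree 1 in B minor is B; here the chord built on it is altered to a major triad. I is the major tonic (Picardy third), borrowed from the parallel major.
So the chord is B-D#-F#, a major triad.

B D# F#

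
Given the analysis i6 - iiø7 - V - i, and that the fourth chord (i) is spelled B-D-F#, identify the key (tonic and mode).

The anchor chord is a minor triad on B, labeled i.
If B is scale degree 1 and the mode makes that degree carry a minor triad, the tonic is B and the mode is minor.

B minor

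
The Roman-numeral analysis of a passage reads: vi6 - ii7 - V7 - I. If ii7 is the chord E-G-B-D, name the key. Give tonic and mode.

D major

ii7 is given as E-G-B-D — a minor seventh chord with root E.
ii7 on E implies E is the supertonic; that puts the tonic at D, and the lowercase numeral fits major mode.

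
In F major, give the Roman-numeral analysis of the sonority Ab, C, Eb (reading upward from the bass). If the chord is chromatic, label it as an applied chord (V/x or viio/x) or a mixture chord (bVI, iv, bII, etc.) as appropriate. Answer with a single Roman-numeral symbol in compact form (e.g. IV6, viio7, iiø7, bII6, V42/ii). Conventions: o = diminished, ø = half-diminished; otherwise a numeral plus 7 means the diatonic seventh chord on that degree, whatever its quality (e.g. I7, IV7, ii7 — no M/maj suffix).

bIII

Stacked in thirds the chord is Ab-C-Eb: a major triad on Ab.
Ab is the lowered third degree of F major (diatonic 3 would be A). This is a major triad on the lowered third degree, borrowed from the parallel minor.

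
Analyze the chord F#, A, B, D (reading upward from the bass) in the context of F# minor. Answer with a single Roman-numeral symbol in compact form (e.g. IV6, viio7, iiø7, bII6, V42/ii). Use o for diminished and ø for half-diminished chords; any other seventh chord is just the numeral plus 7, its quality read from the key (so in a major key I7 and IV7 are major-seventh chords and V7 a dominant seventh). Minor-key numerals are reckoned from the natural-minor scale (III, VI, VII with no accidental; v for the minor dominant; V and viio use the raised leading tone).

iv43

The pitches B-D-F#-A form a minor seventh chord rooted on B.
B is scale degree 4 in F# minor, and a minor seventh chord on that degree is written iv7.
With F# in the bass the chord is in second inversion, so the figured bass is 43.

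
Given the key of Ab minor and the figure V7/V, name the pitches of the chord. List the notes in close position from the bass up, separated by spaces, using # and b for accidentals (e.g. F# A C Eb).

V7/V is a secondary dominant — the dominant seventh of V. V in Ab minor is Eb, so the applied chord's root is Bb, a perfect fifth above.
Building a dominant seventh chord on Bb gives Bb-D-F-Ab.

Bb D F Ab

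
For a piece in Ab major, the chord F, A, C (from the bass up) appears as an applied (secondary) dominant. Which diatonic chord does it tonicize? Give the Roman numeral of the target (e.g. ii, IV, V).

ii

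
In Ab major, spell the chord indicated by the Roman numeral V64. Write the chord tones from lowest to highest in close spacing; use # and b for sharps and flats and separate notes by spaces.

The numeral's case and figure indicate a major triad. In Ab major its root, the fifth degree, is Eb.
That chord is spelled Eb-G-Bb.
With the 64 figure the chord is in second inversion; from the bass Bb upward in close position it reads Bb-Eb-G.

Bb Eb G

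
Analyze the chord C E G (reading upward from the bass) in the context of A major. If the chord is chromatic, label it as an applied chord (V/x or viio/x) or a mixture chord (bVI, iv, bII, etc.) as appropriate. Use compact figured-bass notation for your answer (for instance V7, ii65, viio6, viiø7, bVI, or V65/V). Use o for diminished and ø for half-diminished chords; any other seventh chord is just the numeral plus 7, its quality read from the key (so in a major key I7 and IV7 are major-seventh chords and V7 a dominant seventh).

Stacked in thirds the chord is C-E-G: a major triad on C.
C is the lowered third degree of A major (diatonic 3 would be C#). This is a major triad on the lowered third degree, borrowed from the parallel minor.

bIII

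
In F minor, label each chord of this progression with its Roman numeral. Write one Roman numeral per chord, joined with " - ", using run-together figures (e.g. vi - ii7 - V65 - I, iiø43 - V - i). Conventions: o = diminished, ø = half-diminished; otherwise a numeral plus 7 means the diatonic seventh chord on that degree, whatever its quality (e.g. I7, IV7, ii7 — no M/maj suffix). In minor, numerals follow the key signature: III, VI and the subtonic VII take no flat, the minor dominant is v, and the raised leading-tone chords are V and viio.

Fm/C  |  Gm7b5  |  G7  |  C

i64 - iiø7 - V7/V - V

Fm/C: minor triad on F = scale degree 1 → i64.
Gm7b5 has root G, degree 2 in F minor, so iiø7.
G7: a dominant seventh chord on G, the applied dominant of V → V7/V.
C: major triad on C = scale degree 5 → V.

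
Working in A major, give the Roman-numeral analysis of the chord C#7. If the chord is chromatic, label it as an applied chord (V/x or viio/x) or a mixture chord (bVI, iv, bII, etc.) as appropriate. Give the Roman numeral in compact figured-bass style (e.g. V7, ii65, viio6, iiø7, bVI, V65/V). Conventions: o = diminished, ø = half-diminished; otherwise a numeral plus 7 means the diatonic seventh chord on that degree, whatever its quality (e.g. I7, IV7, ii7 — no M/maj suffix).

V7/vi

The pitches C#-E#-G#-B form a dominant seventh chord rooted on C#.
C# is not a diatonic chord root with this quality in A major, but it lies a perfect fifth above F# (vi), so the chord functions as an applied dominant of vi.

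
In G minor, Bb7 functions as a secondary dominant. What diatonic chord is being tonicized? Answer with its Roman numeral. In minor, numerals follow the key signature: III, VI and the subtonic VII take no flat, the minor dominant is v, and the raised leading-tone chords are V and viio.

The chord is a dominant seventh chord on Bb.
A dominant resolves down a perfect fifth: Bb → Eb. In G minor, Eb is scale degree 6, i.e. VI.

VI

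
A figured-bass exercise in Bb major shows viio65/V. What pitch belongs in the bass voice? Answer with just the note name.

G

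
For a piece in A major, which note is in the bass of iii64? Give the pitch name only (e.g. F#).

G#

iii in A major has root C#; the chord is C#-E-G#.
The figure 64 means second inversion — the fifth is in the bass.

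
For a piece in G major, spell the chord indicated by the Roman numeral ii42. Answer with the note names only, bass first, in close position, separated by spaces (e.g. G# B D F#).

G A C E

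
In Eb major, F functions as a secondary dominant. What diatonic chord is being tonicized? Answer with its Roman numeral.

The chord is a major triad on F.
A dominant resolves down a perfect fifth: F → Bb. In Eb major, Bb is scale degree 5, i.e. V.

V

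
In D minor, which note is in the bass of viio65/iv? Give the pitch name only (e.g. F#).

The applied chord viio65/iv is rooted on F#: F#-A-C-Eb.
The figure 65 means first inversion — the third is in the bass.

A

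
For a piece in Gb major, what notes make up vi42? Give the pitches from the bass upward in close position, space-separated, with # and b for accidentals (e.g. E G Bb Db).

Db Eb Gb Bb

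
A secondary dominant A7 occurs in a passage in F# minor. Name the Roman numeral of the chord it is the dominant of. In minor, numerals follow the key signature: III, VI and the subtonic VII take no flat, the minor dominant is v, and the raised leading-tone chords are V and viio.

VI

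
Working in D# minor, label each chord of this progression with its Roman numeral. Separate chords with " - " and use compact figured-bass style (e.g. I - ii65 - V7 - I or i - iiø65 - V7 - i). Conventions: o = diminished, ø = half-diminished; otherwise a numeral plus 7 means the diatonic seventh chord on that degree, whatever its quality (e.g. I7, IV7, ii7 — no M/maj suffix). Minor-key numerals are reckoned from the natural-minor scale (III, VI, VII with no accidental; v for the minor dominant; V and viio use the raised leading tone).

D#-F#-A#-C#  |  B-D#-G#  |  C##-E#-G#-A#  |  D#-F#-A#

i7 - iv6 - V65 - i

D#-F#-A#-C#: minor seventh chord on D# = scale degree 1 → i7.
B-D#-G#: root G# is the subdominant; minor triad there is iv6.
C##-E#-G#-A# has root A#, degree 5 in D# minor, so V65.
D#-F#-A# has root D#, degree 1 in D# minor, so i.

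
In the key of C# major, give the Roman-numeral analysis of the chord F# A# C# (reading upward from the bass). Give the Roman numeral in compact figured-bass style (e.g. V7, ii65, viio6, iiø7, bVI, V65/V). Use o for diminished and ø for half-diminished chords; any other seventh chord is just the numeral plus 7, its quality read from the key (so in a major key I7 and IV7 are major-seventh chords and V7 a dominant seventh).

IV

Stacked in thirds the chord is F#-A#-C#: a major triad on F#.
In C# major, F# is the subdominant; the diatonic major triad there is IV.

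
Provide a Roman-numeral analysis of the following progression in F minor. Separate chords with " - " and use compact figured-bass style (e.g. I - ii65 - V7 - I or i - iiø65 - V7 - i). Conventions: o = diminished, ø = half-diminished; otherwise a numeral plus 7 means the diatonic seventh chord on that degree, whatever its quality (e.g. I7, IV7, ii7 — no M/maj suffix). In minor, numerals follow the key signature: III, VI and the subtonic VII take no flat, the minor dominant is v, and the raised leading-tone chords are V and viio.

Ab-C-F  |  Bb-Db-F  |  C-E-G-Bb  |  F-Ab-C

Ab-C-F: root F is the tonic; minor triad there is i6.
Bb-Db-F has root Bb, degree 4 in F minor, so iv.
C-E-G-Bb: dominant seventh chord on C = scale degree 5 → V7.
F-Ab-C: minor triad on F = scale degree 1 → i.

i6 - iv - V7 - i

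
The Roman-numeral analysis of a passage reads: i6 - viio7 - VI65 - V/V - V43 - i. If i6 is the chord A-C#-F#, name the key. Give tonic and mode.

i6 is given as A-C#-F# — a minor triad with root F#.
If F# is scale degree 1 and the mode makes that degree carry a minor triad, the tonic is F# and the mode is minor.

F# minor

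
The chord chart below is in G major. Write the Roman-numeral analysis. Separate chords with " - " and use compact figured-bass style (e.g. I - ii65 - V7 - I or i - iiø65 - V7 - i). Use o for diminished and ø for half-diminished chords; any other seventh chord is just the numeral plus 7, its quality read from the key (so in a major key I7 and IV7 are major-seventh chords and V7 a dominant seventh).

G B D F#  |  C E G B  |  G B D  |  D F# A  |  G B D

G-B-D-F#: root G is the tonic; major seventh chord there is I7.
C-E-G-B has root C, degree 4 in G major, so IV7.
G-B-D: root G is the tonic; major triad there is I.
D-F#-A has root D, degree 5 in G major, so V.
G-B-D has root G, degree 1 in G major, so I.

I7 - IV7 - I - V - I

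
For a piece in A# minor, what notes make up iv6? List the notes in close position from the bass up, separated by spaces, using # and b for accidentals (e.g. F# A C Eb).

F# A# D#

In A# minor, the fourth degree is D#, and the diatonic chord built there is a minor triad.
Stacking thirds from D# gives D#-F#-A#.
With the 6 figure the chord is in first inversion; from the bass F# upward in close position it reads F#-A#-D#.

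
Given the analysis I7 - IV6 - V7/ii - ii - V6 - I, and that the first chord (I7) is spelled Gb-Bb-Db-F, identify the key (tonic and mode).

I7 is given as Gb-Bb-Db-F — a major seventh chord with root Gb.
If Gb is scale degree 1 and the mode makes that degree carry a major seventh chord, the tonic is Gb and the mode is major.

Gb major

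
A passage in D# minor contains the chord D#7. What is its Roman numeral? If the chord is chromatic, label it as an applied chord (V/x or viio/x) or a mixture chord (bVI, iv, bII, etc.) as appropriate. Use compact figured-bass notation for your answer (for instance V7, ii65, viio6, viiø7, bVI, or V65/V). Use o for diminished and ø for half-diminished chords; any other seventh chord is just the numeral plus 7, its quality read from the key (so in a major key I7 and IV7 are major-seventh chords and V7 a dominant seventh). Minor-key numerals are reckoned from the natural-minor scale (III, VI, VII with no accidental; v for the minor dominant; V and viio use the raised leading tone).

V7/iv

Stacked in thirds the chord is D#-F##-A#-C#: a dominant seventh chord on D#.
D# is not a diatonic chord root with this quality in D# minor, but it lies a perfect fifth above G# (iv), so the chord functions as an applied dominant of iv.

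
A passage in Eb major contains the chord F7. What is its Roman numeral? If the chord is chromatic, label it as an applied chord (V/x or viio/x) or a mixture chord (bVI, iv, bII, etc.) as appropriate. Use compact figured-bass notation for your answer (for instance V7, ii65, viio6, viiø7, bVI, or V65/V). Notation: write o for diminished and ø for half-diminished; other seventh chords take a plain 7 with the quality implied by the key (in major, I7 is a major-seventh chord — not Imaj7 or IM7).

The pitches F-A-C-Eb form a dominant seventh chord rooted on F.
F is not a diatonic chord root with this quality in Eb major, but it lies a perfect fifth above Bb (V), so the chord functions as an applied dominant of V.

V7/V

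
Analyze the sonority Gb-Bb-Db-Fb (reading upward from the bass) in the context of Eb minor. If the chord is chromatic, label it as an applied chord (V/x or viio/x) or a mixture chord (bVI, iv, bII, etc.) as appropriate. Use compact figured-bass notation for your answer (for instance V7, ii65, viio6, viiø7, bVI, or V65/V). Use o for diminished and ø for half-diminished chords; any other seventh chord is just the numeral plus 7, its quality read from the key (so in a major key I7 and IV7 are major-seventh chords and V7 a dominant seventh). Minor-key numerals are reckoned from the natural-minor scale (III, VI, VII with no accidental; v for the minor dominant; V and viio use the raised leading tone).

V7/VI

Stacked in thirds the chord is Gb-Bb-Db-Fb: a dominant seventh chord on Gb.
Gb is not a diatonic chord root with this quality in Eb minor, but it lies a perfect fifth above Cb (VI), so the chord functions as an applied dominant of VI.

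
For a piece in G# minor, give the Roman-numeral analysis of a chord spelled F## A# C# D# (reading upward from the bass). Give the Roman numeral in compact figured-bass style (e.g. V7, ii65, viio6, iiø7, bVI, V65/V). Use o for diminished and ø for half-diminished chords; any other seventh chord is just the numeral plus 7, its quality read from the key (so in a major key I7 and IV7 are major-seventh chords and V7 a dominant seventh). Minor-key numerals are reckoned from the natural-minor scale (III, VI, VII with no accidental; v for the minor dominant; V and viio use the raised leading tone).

V65

The pitches D#-F##-A#-C# form a dominant seventh chord rooted on D#.
D# is scale degree 5 in G# minor, and a dominant seventh chord on that degree is written V7.
With F## in the bass the chord is in first inversion, so the figured bass is 65.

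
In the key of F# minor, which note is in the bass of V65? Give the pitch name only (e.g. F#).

V in F# minor has root C#; the chord is C#-E#-G#-B.
The figure 65 means first inversion — the third is in the bass.

E#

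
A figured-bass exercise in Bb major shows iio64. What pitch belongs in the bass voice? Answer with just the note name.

Gb

iio in Bb major has root C; the chord is C-Eb-Gb.
The figure 64 means second inversion — the fifth is in the bass.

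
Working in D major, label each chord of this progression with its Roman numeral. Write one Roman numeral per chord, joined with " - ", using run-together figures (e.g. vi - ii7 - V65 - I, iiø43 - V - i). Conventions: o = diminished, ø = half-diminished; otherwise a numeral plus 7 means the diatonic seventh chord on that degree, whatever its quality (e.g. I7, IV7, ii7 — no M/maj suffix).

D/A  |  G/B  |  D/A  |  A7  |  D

D/A has root D, degree 1 in D major, so I64.
G/B: major triad on G = scale degree 4 → IV6.
D/A: root D is the tonic; major triad there is I64.
A7: dominant seventh chord on A = scale degree 5 → V7.
D: major triad on D = scale degree 1 → I.

I64 - IV6 - I64 - V7 - I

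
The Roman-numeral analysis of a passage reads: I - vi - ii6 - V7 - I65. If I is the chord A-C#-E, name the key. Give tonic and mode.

The chord A is a major triad rooted on A; its label is I.
If A is scale degree 1 and the mode makes that degree carry a major triad, the tonic is A and the mode is major.

A major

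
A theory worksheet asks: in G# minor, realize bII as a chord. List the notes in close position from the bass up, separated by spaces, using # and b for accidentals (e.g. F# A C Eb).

Scale degree 2 in G# minor is A#; lowering it a half step gives A. bII is the Neapolitan chord — a major triad on the lowered second degree.
So the chord is A-C#-E.

A C# E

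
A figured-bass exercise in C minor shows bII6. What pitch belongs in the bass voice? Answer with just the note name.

F

bII in C minor has root Db; the chord is Db-F-Ab.
The figure 6 means first inversion — the third is in the bass.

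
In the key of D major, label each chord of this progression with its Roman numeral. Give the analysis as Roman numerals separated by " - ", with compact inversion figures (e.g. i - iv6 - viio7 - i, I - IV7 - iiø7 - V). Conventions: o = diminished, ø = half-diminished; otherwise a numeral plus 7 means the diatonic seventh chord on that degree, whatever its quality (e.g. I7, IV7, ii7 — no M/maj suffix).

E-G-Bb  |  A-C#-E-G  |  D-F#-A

iio - V7 - I

E-G-Bb: E with this quality isn't in the key; it's iio, borrowed from the parallel minor.
A-C#-E-G: dominant seventh chord on A = scale degree 5 → V7.
D-F#-A has root D, degree 1 in D major, so I.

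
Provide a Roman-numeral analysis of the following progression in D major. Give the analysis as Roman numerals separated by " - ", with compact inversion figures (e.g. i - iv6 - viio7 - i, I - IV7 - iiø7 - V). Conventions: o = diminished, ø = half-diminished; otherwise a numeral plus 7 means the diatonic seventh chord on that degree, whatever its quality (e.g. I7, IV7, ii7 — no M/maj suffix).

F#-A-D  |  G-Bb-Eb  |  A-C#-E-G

I6 - bII6 - V7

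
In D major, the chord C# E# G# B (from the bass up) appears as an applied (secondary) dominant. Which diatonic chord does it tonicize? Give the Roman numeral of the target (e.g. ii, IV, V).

iii

The chord is a dominant seventh chord on C#.
A dominant resolves down a perfect fifth: C# → F#. In D major, F# is scale degree 3, i.e. iii.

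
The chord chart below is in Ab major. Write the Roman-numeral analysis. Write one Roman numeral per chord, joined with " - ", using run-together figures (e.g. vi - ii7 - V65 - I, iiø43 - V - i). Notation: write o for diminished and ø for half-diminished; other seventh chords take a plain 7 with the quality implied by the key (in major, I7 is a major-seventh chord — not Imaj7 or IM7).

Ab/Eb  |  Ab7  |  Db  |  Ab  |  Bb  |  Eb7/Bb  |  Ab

I64 - V7/IV - IV - I - V/V - V43 - I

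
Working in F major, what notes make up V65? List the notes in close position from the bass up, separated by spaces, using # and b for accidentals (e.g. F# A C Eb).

E G Bb C

In F major, scale degree 5 is C, and the diatonic chord built there is a dominant seventh chord.
Stacking thirds from C gives C-E-G-Bb.
The figured bass 65 indicates first inversion, placing the third (E) in the bass: E-G-Bb-C.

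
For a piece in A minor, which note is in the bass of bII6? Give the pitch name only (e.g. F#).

bII in A minor has root Bb; the chord is Bb-D-F.
The figure 6 means first inversion — the third is in the bass.

D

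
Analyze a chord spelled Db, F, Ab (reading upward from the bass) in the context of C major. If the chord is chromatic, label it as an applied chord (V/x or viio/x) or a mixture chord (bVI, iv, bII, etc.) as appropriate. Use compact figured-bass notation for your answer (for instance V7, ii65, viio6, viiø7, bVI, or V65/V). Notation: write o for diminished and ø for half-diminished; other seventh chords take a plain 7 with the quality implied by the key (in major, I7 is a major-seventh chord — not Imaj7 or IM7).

The pitches Db-F-Ab form a major triad rooted on Db.
Db is the lowered second degree of C major (diatonic 2 would be D). This is the Neapolitan chord — a major triad on the lowered second degree.

bII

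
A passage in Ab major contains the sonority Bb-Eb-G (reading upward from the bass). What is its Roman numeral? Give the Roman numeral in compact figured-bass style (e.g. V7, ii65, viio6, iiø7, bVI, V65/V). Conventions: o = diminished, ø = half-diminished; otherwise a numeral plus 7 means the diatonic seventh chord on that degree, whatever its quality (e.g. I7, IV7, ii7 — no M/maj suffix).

The pitches Eb-G-Bb form a major triad rooted on Eb.
Eb is scale degree 5 in Ab major, and a major triad on that degree is written V.
With Bb in the bass the chord is in second inversion, so the figured bass is 64.

V64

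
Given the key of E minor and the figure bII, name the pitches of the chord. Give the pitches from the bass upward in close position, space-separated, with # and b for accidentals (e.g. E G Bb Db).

F A C

bII is the Neapolitan chord — a major triad on the lowered second degree. In E minor that root is F.
So the chord is F-A-C, a major triad.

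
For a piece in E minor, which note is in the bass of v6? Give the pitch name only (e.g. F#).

D

v in E minor has root B; the chord is B-D-F#.
The figure 6 means first inversion — the third is in the bass.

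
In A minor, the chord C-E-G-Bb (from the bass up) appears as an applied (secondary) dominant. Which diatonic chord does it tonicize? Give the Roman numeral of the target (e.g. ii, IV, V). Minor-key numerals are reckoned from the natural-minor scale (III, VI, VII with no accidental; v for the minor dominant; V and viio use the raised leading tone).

VI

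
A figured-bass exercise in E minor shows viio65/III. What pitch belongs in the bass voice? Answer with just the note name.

A

The applied chord viio65/III is rooted on F#: F#-A-C-Eb.
The figure 65 means first inversion — the third is in the bass.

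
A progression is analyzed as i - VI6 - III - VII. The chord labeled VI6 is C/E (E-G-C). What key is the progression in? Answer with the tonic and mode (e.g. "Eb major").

E minor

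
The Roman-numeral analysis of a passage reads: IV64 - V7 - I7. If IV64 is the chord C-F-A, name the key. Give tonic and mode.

The chord F/C is a major triad rooted on F; its label is IV64.
If F is scale degree 4 and the mode makes that degree carry a major triad, the tonic is C and the mode is major.

C major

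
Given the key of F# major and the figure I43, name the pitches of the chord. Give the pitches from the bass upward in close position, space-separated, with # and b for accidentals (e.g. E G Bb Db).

In F# major, scale degree 1 is F#, and the diatonic chord built there is a major seventh chord.
That chord is spelled F#-A#-C#-E#.
The figured bass 43 indicates second inversion, placing the fifth (C#) in the bass: C#-E#-F#-A#.

C# E# F# A#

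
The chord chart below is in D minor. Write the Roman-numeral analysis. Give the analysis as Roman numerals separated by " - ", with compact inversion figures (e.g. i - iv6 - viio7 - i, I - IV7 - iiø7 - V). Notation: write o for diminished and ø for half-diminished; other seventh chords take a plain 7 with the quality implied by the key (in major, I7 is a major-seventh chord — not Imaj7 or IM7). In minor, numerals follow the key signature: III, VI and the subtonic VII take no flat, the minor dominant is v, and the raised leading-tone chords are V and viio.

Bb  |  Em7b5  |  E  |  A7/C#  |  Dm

Bb: root Bb is the submediant; major triad there is VI.
Em7b5: root E is the supertonic; half-diminished seventh chord there is iiø7.
E: a major triad on E, the applied dominant of V → V/V.
A7/C#: dominant seventh chord on A = scale degree 5 → V65.
Dm: root D is the tonic; minor triad there is i.

VI - iiø7 - V/V - V65 - i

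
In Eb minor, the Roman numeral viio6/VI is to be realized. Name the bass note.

The applied chord viio6/VI is rooted on Bb: Bb-Db-Fb.
The figure 6 means first inversion — the third is in the bass.

Db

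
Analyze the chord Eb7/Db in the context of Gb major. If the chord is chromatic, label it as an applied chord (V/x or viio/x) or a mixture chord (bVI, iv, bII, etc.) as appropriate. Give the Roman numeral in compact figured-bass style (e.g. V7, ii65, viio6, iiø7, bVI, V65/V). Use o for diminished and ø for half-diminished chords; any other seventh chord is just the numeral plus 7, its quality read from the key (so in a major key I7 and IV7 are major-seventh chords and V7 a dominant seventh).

V42/ii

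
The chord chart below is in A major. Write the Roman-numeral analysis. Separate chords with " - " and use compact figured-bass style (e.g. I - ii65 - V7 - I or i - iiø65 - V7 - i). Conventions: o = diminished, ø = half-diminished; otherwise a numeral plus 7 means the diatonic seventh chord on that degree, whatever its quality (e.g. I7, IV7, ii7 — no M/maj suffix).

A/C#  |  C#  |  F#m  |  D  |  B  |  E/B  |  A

I6 - V/vi - vi - IV - V/V - V64 - I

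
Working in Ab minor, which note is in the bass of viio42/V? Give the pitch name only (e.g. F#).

The applied chord viio42/V is rooted on D: D-F-Ab-Cb.
The figure 42 means third inversion — the seventh is in the bass.

Cb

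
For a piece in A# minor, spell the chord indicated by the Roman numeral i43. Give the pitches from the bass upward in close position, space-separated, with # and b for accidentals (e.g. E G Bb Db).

E# G# A# C#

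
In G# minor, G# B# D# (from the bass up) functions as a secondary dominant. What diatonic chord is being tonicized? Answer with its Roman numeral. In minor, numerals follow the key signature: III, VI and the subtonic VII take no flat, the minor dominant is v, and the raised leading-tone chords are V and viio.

iv

The chord is a major triad on G#.
A dominant resolves down a perfect fifth: G# → C#. In G# minor, C# is scale degree 4, i.e. iv.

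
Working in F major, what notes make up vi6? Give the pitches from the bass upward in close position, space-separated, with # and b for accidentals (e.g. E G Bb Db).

In F major, scale degree 6 is D, and the diatonic chord built there is a minor triad.
That chord is spelled D-F-A.
With the 6 figure the chord is in first inversion; from the bass F upward in close position it reads F-A-D.

F A D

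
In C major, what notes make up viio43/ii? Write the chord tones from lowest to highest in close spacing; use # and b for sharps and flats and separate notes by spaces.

The slash marks an applied leading-tone chord: viio of ii. In C major, ii is D, so the leading tone to it is C#, a half step below.
Building a fully diminished seventh chord on C# gives C#-E-G-Bb.
The figured bass 43 indicates second inversion, placing the fifth (G) in the bass: G-Bb-C#-E.

G Bb C# E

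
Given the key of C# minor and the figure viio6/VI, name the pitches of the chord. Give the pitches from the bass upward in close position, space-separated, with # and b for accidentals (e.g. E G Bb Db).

B D G#

The slash marks an applied leading-tone chord: viio of VI. In C# minor, VI is A, so the leading tone to it is G#, a half step below.
Building a diminished triad on G# gives G#-B-D.
The figured bass 6 indicates first inversion, placing the third (B) in the bass: B-D-G#.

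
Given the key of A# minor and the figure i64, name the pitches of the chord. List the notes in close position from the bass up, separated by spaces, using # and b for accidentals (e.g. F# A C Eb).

E# A# C#

The numeral's case and figure indicate a minor triad. In A# minor its root, the tonic, is A#.
Stacking thirds from A# gives A#-C#-E#.
With the 64 figure the chord is in second inversion; from the bass E# upward in close position it reads E#-A#-C#.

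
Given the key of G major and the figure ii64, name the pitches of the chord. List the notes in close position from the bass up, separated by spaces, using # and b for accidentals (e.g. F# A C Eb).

In G major, scale degree 2 is A, and the diatonic chord built there is a minor triad.
That chord is spelled A-C-E.
The figured bass 64 indicates second inversion, placing the fifth (E) in the bass: E-A-C.

E A C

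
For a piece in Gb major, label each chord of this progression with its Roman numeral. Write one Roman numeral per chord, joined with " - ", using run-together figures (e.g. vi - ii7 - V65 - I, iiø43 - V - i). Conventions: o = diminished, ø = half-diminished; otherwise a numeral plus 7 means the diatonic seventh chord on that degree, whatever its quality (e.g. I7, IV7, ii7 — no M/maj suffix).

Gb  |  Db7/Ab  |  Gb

I - V43 - I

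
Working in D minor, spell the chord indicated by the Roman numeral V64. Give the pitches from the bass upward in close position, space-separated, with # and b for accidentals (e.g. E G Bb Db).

E A C#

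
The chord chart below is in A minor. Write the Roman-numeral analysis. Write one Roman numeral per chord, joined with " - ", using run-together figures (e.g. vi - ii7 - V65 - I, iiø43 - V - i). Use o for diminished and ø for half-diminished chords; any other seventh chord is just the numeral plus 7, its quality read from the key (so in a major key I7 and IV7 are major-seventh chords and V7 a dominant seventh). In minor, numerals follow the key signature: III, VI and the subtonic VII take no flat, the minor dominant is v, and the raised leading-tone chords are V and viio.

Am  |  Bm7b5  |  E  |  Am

i - iiø7 - V - i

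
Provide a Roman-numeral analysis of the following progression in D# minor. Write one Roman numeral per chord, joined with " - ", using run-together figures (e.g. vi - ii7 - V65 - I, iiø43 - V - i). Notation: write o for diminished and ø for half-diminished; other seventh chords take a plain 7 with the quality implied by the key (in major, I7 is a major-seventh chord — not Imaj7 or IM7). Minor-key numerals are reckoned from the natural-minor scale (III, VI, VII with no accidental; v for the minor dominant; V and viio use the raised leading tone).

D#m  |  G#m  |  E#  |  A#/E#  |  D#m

i - iv - V/V - V64 - i

D#m: minor triad on D# = scale degree 1 → i.
G#m has root G#, degree 4 in D# minor, so iv.
E# is the secondary dominant of V (major triad on E#): V/V.
A#/E# has root A#, degree 5 in D# minor, so V64.
D#m has root D#, degree 1 in D# minor, so i.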